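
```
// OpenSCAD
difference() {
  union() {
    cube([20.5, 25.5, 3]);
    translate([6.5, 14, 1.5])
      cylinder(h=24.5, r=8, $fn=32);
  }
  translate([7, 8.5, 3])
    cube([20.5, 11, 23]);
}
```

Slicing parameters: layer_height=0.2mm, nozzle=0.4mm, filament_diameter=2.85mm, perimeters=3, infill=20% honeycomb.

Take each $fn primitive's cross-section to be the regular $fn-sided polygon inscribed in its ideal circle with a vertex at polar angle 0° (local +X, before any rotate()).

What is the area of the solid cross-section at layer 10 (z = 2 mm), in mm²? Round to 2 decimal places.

532.02 mm²

At z = 2 mm: the 20.5×25.5 cube contributes its full rectangle (area 522.75 mm²); the cylinder at (6.5, 14): section is a regular 32-gon, circumradius r=8 (area = (32/2)·8.000²·sin(360°/32) = 199.77 mm²); Merging all regions: the regions partially overlap — summed areas 722.52 mm² minus the doubly-counted overlap 190.50 mm² gives 532.02 mm² — area = 532.02 mm²; the cube at (7, 8.5) does not reach this height (z outside [3, 26]); Subtracting the remaining from the first: none of the subtracted shapes is present at this height, so the result so far is unchanged — area = 532.02 mm². Overall, the cross-section is a single solid region. Net area = 532.02 mm².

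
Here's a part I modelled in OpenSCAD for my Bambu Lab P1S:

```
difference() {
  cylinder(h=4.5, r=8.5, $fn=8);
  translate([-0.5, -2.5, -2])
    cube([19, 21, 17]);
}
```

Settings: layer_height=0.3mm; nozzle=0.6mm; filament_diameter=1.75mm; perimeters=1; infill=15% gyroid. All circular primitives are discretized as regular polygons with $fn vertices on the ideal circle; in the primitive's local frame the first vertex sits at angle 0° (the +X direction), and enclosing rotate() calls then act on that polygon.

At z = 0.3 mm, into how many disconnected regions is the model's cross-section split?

At z = 0.3 mm: the r=8.5 cylinder contributes a regular 8-gon of circumradius 8.5; the 19×21 cube at (-0.5, -2.5) contributes its full rectangle; Subtracting the remaining from the first: starting from the r=8.5 cylinder, the 19×21 cube at (-0.5, -2.5) partially overlaps it — only the 76.49 mm² overlap (of its 399.00 mm²) is removed, clipping the outline — 1 connected region. The result has 1 disconnected region.

1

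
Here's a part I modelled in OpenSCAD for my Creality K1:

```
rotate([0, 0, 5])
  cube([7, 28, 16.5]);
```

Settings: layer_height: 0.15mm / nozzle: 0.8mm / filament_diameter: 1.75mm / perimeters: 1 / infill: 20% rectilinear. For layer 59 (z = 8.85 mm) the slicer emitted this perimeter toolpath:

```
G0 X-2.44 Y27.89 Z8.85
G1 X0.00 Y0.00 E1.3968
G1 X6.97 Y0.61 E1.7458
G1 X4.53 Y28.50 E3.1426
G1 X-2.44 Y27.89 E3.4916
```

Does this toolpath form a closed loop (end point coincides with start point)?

Start point (G0): (-2.44, 27.89). End point (last G1): the path returns to the start — closed.

yes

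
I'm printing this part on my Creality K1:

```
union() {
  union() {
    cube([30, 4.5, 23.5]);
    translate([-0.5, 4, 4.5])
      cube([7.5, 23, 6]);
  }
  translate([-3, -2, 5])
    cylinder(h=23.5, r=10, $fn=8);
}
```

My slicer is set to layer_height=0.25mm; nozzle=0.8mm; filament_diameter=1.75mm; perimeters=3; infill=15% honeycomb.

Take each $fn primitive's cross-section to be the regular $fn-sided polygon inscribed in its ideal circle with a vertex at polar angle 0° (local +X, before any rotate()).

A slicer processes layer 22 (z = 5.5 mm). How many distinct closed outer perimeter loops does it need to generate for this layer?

At z = 5.5 mm: the cube is present — its section is the full 30×4.5 rectangle; the cube at (-0.5, 4) (footprint 7.5×23) is included at this height; Combining (union): the regions partially overlap (shared area 3.50 mm²), so overlapping operands fuse into one piece — 1 connected region; the r=10 cylinder at (-3, -2) gives a regular 8-gon of circumradius 10 (constant along its height); Merging all regions: the regions partially overlap (shared area 30.83 mm²), so overlapping operands fuse into one piece — 1 connected region. The result has 1 disconnected region.

1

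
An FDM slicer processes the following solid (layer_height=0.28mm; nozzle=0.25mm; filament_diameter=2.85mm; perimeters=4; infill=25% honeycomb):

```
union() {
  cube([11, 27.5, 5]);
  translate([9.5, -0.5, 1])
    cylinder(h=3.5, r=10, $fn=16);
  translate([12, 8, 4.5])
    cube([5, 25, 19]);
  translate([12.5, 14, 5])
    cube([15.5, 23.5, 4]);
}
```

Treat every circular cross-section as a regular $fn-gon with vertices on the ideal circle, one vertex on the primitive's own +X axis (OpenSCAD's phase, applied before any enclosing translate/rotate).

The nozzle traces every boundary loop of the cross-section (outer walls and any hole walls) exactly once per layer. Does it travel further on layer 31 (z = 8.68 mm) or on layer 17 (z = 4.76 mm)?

layer 17 (z = 4.76 mm)

Layer 31 (z = 8.68): the cube does not reach this height (z outside [0, 5]); the cylinder at (9.5, -0.5) does not reach this height (z outside [1, 4.5]); the cube at (12, 8) is present — its section is the full 5×25 rectangle (perimeter 60.00 mm); the cube at (12.5, 14) (footprint 15.5×23.5) is included at this height (perimeter 78.00 mm); Taking the union: the regions partially overlap (shared area 85.50 mm²), so the edge portions inside another operand are dropped and the merged outline is re-measured after clipping — boundary = 91.00 mm. So its perimeter = 91.00 mm. Layer 17 (z = 4.76): the 11×27.5 cube contributes its full rectangle (perimeter 77.00 mm); the cylinder at (9.5, -0.5) does not reach this height (z outside [1, 4.5]); the 5×25 cube at (12, 8) contributes its full rectangle (perimeter 60.00 mm); the cube at (12.5, 14) is not intersected at this z (z outside [5, 9]); Merging all regions: the 2 present regions are separate (no shared area or edge), so areas and boundary lengths simply add and each stays a separate island — boundary = 137.00 mm. So its perimeter = 137.00 mm. Layer 17 is larger (137.00 vs 91.00 mm).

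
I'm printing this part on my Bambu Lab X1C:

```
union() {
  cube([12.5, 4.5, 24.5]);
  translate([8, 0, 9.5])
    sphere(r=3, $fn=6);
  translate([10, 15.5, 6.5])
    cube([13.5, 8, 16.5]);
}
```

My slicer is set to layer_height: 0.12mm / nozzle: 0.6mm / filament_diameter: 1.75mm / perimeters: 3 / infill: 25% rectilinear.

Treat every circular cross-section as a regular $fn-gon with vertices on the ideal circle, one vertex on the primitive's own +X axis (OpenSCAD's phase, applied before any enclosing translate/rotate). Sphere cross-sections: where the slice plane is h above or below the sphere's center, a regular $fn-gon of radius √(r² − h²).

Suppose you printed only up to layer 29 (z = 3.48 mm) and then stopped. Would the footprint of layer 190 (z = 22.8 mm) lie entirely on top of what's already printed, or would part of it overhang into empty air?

part overhangs

Compare the two slices. At z = 3.48: the cube (footprint 12.5×4.5) is included at this height (area 56.25 mm²); the sphere at (8, 0) does not reach this height (|z−center|=6.020 > r=3); the cube at (10, 15.5) is absent (z outside [6.5, 23]); Taking the union: only the 12.5×4.5 cube is present, so the union is just that shape — area = 56.25 mm². At z = 22.8: the cube (footprint 12.5×4.5) is included at this height (area 56.25 mm²); the sphere at (8, 0) is not intersected at this z (|z−center|=13.300 > r=3); the cube at (10, 15.5) (footprint 13.5×8) is included at this height (area 108.00 mm²); Taking the union: the 2 present regions are separate (no shared area or edge), so areas and boundary lengths simply add and each stays a separate island — area = 164.25 mm². Checking containment: at z = 22.8 the cross-section extends beyond the z = 3.48 cross-section by about 108.00 mm².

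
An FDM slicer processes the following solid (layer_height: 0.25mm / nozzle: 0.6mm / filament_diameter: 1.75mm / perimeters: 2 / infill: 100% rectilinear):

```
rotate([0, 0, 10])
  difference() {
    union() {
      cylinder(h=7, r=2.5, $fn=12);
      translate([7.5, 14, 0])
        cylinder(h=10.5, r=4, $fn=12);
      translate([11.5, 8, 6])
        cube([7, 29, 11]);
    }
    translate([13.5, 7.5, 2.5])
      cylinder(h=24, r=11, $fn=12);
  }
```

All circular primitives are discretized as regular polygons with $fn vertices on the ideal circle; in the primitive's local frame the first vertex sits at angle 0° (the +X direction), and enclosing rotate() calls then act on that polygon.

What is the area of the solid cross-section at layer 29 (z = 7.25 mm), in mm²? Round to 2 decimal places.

At z = 7.25 mm: the cylinder is absent (z outside [0, 7]); the r=4 cylinder at (7.5, 14) contributes a regular 12-gon of circumradius 4 (area = (12/2)·4.000²·sin(360°/12) = 48.00 mm²); the cube at (11.5, 8) is present — its section is the full 7×29 rectangle (area 203.00 mm²); Combining (union): the 2 present regions are separate (no shared area or edge), so areas and boundary lengths simply add and each stays a separate island — area = 251.00 mm²; the cylinder at (13.5, 7.5): section is a regular 12-gon, circumradius r=11 (area = (12/2)·11.000²·sin(360°/12) = 363.00 mm²); Subtracting the remaining from the first: starting from that combined region (251.00 mm²), the r=11 cylinder at (13.5, 7.5) partially overlaps it — only the 106.69 mm² overlap (of its 363.00 mm²) is removed, clipping the outline — area = 144.31 mm²; (rotated 10° about Z; rotation is an isometry so areas/perimeters/island counts are preserved). Overall, the cross-section has 2 separate islands. Net area = 144.31 mm².

144.31 mm²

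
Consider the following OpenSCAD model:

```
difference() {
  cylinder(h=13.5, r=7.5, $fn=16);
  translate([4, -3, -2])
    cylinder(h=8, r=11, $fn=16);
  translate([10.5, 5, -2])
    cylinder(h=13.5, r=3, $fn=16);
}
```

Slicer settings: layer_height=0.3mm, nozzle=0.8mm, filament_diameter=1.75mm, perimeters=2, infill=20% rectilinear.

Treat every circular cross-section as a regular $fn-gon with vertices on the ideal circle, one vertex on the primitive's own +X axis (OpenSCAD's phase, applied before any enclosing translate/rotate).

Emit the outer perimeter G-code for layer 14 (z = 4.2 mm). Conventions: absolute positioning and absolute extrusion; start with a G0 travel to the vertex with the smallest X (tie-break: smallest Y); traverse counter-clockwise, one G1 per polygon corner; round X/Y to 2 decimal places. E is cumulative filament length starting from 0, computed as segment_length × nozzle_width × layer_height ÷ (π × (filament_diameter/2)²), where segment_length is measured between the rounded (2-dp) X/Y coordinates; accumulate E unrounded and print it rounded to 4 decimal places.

G0 X-7.50 Y0.00 Z4.20
G1 X-6.95 Y-2.76 E0.2808
G1 X-6.16 Y1.21 E0.6847
G1 X-3.78 Y4.78 E1.1128
G1 X-0.21 Y7.16 E1.5409
G1 X0.74 Y7.35 E1.6376
G1 X0.00 Y7.50 E1.7129
G1 X-2.87 Y6.93 E2.0049
G1 X-5.30 Y5.30 E2.2969
G1 X-6.93 Y2.87 E2.5888
G1 X-7.50 Y0.00 E2.8808

At z = 4.2 mm: the r=7.5 cylinder contributes a regular 16-gon of circumradius 7.5; the cylinder at (4, -3): section is a regular 16-gon, circumradius r=11; the cylinder at (10.5, 5): section is a regular 16-gon, circumradius r=3; Subtracting the remaining from the first: starting from the r=7.5 cylinder, the r=11 cylinder at (4, -3) partially overlaps it — only the 157.63 mm² overlap (of its 370.44 mm²) is removed, clipping the outline; the r=3 cylinder at (10.5, 5) misses the remaining region (no effect) — 1 connected region. The outline is a single polygon with 10 vertices. Extrusion per mm of travel: 0.8 × 0.3 / (π × 0.875²) = 0.099780. Accumulating E over each segment gives final E = 2.8808.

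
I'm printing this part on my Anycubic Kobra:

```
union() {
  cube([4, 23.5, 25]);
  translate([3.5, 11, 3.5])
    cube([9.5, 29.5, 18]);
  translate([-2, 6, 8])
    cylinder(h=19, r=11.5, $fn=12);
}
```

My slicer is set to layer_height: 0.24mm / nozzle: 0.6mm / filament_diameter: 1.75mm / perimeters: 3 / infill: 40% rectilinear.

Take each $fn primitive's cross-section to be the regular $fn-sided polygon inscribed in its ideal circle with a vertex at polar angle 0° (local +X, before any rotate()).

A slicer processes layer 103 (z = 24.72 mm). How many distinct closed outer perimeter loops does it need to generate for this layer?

At z = 24.72 mm: the cube is present — its section is the full 4×23.5 rectangle; the cube at (3.5, 11) does not reach this height (z outside [3.5, 21.5]); the r=11.5 cylinder at (-2, 6) contributes a regular 12-gon of circumradius 11.5; Combining (union): the regions partially overlap (shared area 65.69 mm²), so overlapping operands fuse into one piece — 1 connected region. The result has 1 disconnected region.

1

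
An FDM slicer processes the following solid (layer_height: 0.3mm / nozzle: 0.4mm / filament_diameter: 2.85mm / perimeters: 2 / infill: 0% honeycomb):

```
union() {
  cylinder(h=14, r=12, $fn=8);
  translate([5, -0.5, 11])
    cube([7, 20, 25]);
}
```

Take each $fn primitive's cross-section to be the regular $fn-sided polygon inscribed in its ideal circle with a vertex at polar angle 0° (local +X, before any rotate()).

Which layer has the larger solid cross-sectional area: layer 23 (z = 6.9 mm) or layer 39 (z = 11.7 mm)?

Layer 23 (z = 6.9): the cylinder: section is a regular 8-gon, circumradius r=12 (area = (8/2)·12.000²·sin(360°/8) = 407.29 mm²); the cube at (5, -0.5) does not reach this height (z outside [11, 36]); Merging all regions: only the r=12 cylinder is present, so the union is just that shape — area = 407.29 mm². So its area = 407.29 mm². Layer 39 (z = 11.7): the r=12 cylinder contributes a regular 8-gon of circumradius 12 (area = (8/2)·12.000²·sin(360°/8) = 407.29 mm²); the cube at (5, -0.5) (footprint 7×20) is included at this height (area 140.00 mm²); Taking the union: the regions partially overlap — summed areas 547.29 mm² minus the doubly-counted overlap 50.45 mm² gives 496.84 mm² — area = 496.84 mm². So its area = 496.84 mm². Layer 39 is larger (496.84 vs 407.29 mm²).

layer 39 (z = 11.7 mm)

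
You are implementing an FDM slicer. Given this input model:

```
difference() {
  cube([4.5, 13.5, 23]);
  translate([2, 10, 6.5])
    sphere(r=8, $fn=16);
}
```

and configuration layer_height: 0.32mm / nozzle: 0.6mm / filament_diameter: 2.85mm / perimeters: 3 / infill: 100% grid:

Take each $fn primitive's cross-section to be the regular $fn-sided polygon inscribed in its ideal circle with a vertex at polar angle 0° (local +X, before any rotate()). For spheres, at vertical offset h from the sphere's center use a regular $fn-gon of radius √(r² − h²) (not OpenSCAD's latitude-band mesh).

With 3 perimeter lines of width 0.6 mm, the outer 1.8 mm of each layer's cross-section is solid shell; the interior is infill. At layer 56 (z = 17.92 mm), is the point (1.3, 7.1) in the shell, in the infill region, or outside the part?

shell

At z = 17.92 mm: the 4.5×13.5 cube contributes its full rectangle; the sphere at (2, 10) is not intersected at this z (|z−center|=11.420 > r=8); Taking the first minus the rest: none of the subtracted shapes is present at this height, so the 4.5×13.5 cube is unchanged — 1 connected region. Overall, the cross-section is a single solid region. The nearest boundary edge runs (0.00, 13.50)→(0.00, 0.00); distance from the point to it = 1.30 mm. The point is inside the cross-section, 1.30 mm from the nearest boundary — within the 1.8 mm shell band (3 × 0.6).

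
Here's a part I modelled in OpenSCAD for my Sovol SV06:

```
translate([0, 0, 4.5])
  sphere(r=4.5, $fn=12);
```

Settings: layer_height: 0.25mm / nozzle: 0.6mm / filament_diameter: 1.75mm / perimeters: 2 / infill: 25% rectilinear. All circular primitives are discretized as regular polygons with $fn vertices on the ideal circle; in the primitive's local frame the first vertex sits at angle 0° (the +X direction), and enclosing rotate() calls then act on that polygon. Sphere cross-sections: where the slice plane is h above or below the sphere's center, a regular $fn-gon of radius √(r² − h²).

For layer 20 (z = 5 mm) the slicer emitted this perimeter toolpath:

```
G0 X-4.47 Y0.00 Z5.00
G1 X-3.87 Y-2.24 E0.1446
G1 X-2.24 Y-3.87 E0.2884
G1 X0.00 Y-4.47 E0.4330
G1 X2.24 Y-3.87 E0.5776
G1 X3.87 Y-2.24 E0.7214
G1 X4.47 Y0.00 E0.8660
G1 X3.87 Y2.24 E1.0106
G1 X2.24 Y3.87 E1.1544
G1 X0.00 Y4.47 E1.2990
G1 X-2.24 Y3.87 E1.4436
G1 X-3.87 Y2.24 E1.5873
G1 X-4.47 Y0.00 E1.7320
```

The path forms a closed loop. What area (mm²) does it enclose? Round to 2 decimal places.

59.97 mm²

Apply the shoelace formula to the sequence of (X, Y) vertices; enclosed area = 59.97 mm².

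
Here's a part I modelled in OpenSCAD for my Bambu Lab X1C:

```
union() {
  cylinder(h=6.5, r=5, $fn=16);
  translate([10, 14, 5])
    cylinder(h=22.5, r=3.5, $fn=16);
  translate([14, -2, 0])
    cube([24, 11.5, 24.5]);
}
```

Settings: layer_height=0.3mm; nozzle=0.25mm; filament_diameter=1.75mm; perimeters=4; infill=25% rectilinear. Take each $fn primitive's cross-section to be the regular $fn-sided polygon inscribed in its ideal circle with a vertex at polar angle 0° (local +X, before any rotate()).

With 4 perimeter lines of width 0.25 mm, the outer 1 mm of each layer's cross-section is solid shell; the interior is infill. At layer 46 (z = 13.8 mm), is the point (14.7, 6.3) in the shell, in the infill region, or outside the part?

shell

At z = 13.8 mm: the cylinder is absent (z outside [0, 6.5]); the r=3.5 cylinder at (10, 14) contributes a regular 16-gon of circumradius 3.5; the cube at (14, -2) (footprint 24×11.5) is included at this height; Combining (union): the 2 present regions are separate (no shared area or edge), so areas and boundary lengths simply add and each stays a separate island — 2 connected regions. Overall, the cross-section has 2 separate islands. The nearest boundary edge runs (14.00, -2.00)→(14.00, 9.50); distance from the point to it = 0.70 mm. (Shell/infill is judged within the island containing the point — the largest one.) The point is inside the cross-section, 0.70 mm from the nearest boundary — within the 1 mm shell band (4 × 0.25).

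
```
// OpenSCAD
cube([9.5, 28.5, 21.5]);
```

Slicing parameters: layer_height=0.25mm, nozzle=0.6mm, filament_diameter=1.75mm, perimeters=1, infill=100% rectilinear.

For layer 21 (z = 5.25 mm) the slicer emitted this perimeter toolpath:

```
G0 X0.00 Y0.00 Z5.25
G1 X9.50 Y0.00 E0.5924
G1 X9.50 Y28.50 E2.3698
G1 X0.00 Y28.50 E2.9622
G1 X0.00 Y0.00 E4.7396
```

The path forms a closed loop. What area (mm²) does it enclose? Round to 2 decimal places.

Apply the shoelace formula to the sequence of (X, Y) vertices; enclosed area = 270.75 mm².

270.75 mm²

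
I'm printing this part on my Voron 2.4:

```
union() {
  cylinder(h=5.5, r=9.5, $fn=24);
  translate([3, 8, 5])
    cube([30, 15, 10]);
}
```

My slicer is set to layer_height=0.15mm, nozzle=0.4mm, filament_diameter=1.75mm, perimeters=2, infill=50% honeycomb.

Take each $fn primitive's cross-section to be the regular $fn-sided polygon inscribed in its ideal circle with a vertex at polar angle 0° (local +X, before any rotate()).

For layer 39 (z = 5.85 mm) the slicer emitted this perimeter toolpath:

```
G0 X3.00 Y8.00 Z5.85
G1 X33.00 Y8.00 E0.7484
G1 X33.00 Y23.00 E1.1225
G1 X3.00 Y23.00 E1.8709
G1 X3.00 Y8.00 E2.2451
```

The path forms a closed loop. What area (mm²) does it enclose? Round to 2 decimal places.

450.00 mm²

Apply the shoelace formula to the sequence of (X, Y) vertices; enclosed area = 450.00 mm².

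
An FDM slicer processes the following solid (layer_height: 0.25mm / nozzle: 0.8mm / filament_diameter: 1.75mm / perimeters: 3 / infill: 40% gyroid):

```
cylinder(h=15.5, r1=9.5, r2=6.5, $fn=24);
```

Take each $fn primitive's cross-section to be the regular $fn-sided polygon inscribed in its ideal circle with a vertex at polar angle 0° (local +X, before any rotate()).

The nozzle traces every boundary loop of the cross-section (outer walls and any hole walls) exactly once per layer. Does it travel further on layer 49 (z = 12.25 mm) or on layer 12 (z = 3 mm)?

layer 12 (z = 3 mm)

Layer 49 (z = 12.25): the cone (r1=9.5→r2=6.5) has section circumradius 7.129 here — a regular 24-gon (perimeter = 2·24·7.129·sin(180°/24) = 44.67 mm). So its perimeter = 44.67 mm. Layer 12 (z = 3): the cone (r1=9.5→r2=6.5) has section circumradius 8.919 here — a regular 24-gon (perimeter = 2·24·8.919·sin(180°/24) = 55.88 mm). So its perimeter = 55.88 mm. Layer 12 is larger (55.88 vs 44.67 mm).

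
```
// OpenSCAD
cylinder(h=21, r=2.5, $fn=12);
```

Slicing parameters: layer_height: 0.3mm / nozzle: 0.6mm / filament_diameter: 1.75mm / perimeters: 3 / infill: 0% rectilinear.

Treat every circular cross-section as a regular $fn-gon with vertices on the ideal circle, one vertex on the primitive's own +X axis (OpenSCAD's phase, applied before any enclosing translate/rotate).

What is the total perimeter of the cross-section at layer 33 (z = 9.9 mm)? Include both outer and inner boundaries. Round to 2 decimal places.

At z = 9.9 mm: the r=2.5 cylinder gives a regular 12-gon of circumradius 2.5 (constant along its height) (perimeter = 2·12·2.500·sin(180°/12) = 15.53 mm). Overall, the cross-section is a single solid region. Total boundary length (outer) = 15.53 mm.

15.53 mm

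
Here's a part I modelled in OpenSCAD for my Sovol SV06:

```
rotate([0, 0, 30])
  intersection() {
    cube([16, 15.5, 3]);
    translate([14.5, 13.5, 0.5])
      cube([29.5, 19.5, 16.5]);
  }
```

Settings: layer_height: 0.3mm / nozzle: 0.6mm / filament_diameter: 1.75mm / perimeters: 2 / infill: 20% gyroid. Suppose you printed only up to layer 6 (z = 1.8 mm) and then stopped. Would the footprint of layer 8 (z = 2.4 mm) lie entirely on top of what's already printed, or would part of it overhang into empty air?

Compare the two slices. At z = 1.8: the cube (footprint 16×15.5) is included at this height (area 248.00 mm²); the 29.5×19.5 cube at (14.5, 13.5) contributes its full rectangle (area 575.25 mm²); Keeping only the common overlap: the 29.5×19.5 cube at (14.5, 13.5) partially overlaps the 16×15.5 cube; clipping to the common part keeps 3.00 mm² — area = 3.00 mm²; (whole slice rotated 30° about Z — lengths, areas and connectivity unchanged). At z = 2.4: the cube (footprint 16×15.5) is included at this height (area 248.00 mm²); the 29.5×19.5 cube at (14.5, 13.5) contributes its full rectangle (area 575.25 mm²); Taking the intersection: the 29.5×19.5 cube at (14.5, 13.5) partially overlaps the 16×15.5 cube; clipping to the common part keeps 3.00 mm² — area = 3.00 mm²; (rotated 30° about Z; rotation is an isometry so areas/perimeters/island counts are preserved). Checking containment: the cross-section at z = 2.4 is a subset of the cross-section at z = 1.8.

entirely on top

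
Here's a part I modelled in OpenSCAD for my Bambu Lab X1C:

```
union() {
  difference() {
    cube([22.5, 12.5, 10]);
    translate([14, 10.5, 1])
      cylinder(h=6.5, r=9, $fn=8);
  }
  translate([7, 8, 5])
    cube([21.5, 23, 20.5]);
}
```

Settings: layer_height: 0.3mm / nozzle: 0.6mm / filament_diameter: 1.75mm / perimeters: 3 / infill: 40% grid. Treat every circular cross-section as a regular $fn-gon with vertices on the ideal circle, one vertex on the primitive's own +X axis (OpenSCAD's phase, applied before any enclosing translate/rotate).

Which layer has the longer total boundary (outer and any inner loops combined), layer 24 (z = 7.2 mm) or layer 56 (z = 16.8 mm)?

Layer 24 (z = 7.2): the cube (footprint 22.5×12.5) is included at this height (perimeter 70.00 mm); the r=9 cylinder at (14, 10.5) contributes a regular 8-gon of circumradius 9 (perimeter = 2·8·9.000·sin(180°/8) = 55.11 mm); After the difference (first − rest): starting from the 22.5×12.5 cube, the r=9 cylinder at (14, 10.5) partially overlaps it — only the 148.29 mm² overlap (of its 229.10 mm²) is removed, clipping the outline — boundary = 80.51 mm; the cube at (7, 8) is present — its section is the full 21.5×23 rectangle (perimeter 89.00 mm); Taking the union: the regions partially overlap (shared area 0.48 mm²), so the edge portions inside another operand are dropped and the merged outline is re-measured after clipping — boundary = 164.30 mm. So its perimeter = 164.30 mm. Layer 56 (z = 16.8): the cube is not intersected at this z (z outside [0, 10]); the cylinder at (14, 10.5) does not reach this height (z outside [1, 7.5]); Taking the first minus the rest: the first operand is absent here, so nothing remains; the 21.5×23 cube at (7, 8) contributes its full rectangle (perimeter 89.00 mm); Merging all regions: only the 21.5×23 cube at (7, 8) is present, so the union is just that shape — boundary = 89.00 mm. So its perimeter = 89.00 mm. Layer 24 is larger (164.30 vs 89.00 mm).

layer 24 (z = 7.2 mm)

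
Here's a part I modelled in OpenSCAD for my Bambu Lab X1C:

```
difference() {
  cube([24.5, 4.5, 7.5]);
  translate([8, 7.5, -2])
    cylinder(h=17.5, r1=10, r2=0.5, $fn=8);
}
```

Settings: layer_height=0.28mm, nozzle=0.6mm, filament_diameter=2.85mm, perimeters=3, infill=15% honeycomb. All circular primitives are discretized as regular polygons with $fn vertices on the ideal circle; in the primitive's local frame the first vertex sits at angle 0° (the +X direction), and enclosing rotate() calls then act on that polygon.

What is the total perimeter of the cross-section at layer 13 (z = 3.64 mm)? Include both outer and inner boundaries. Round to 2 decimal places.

61.36 mm

At z = 3.64 mm: the cube (footprint 24.5×4.5) is included at this height (perimeter 58.00 mm); the cone at (8, 7.5) (r1=10→r2=0.5) has section circumradius 6.938 here — a regular 8-gon (perimeter = 2·8·6.938·sin(180°/8) = 42.48 mm); Taking the first minus the rest: starting from the 24.5×4.5 cube, the cone at (8, 7.5) partially overlaps it — only the 30.18 mm² overlap (of its 136.16 mm²) is removed, clipping the outline — boundary = 61.36 mm. Overall, the cross-section is a single solid region. Total boundary length (outer) = 61.36 mm.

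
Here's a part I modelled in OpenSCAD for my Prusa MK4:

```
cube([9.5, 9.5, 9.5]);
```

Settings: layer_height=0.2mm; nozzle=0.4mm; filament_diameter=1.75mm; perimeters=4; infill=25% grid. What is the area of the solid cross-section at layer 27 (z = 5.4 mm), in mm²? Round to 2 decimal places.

At z = 5.4 mm: the 9.5×9.5 cube contributes its full rectangle (area 90.25 mm²). Overall, the cross-section is a single solid region. Net area = 90.25 mm².

90.25 mm²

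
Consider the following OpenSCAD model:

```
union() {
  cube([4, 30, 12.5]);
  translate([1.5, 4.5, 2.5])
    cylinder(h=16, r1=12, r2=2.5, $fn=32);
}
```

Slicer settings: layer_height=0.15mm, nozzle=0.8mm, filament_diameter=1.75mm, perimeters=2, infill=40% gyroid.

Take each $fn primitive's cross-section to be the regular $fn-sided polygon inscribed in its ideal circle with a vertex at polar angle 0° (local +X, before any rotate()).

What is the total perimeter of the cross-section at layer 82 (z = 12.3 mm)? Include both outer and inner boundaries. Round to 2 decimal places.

At z = 12.3 mm: the 4×30 cube contributes its full rectangle (perimeter 68.00 mm); the cone at (1.5, 4.5) (r1=12→r2=2.5) has section circumradius 6.181 here — a regular 32-gon (perimeter = 2·32·6.181·sin(180°/32) = 38.78 mm); Combining (union): the regions partially overlap (shared area 42.12 mm²), so the edge portions inside another operand are dropped and the merged outline is re-measured after clipping — boundary = 78.07 mm. Overall, the cross-section is a single solid region. Total boundary length (outer) = 78.07 mm.

78.07 mm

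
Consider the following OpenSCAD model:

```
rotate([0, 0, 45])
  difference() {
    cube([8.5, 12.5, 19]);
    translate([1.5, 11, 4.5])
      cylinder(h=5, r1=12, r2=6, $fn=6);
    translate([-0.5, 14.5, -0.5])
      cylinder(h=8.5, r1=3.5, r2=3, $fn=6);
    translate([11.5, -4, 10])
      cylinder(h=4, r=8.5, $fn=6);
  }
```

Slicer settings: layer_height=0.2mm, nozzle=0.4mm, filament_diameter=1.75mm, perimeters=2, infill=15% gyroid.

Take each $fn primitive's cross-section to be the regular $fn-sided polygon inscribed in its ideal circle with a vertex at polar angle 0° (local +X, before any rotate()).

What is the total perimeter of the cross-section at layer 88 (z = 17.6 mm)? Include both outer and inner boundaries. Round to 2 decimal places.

42.00 mm

At z = 17.6 mm: the cube is present — its section is the full 8.5×12.5 rectangle (perimeter 42.00 mm); the cone at (1.5, 11) is not intersected at this z (z outside [4.5, 9.5]); the cone at (-0.5, 14.5) is absent (z outside [-0.5, 8]); the cylinder at (11.5, -4) does not reach this height (z outside [10, 14]); Subtracting the remaining from the first: none of the subtracted shapes is present at this height, so the 8.5×12.5 cube is unchanged — boundary = 42.00 mm; (rotated 45° about Z; rotation is an isometry so areas/perimeters/island counts are preserved). Overall, the cross-section is a single solid region. Total boundary length (outer) = 42.00 mm.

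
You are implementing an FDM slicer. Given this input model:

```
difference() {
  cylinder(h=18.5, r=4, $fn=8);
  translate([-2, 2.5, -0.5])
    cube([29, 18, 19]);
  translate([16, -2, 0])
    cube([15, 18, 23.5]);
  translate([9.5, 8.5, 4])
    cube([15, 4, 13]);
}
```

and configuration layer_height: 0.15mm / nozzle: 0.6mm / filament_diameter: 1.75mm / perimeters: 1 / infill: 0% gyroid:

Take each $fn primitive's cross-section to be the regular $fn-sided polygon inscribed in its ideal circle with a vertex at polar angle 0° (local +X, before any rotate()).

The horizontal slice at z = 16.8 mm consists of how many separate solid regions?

1

At z = 16.8 mm: the r=4 cylinder contributes a regular 8-gon of circumradius 4; the cube at (-2, 2.5) (footprint 29×18) is included at this height; the cube at (16, -2) is present — its section is the full 15×18 rectangle; the 15×4 cube at (9.5, 8.5) contributes its full rectangle; Taking the first minus the rest: starting from the r=4 cylinder, the 29×18 cube at (-2, 2.5) partially overlaps it — only the 4.78 mm² overlap (of its 522.00 mm²) is removed, clipping the outline; the 15×18 cube at (16, -2) misses the remaining region (no effect); the 15×4 cube at (9.5, 8.5) misses the remaining region (no effect) — 1 connected region. The result has 1 disconnected region.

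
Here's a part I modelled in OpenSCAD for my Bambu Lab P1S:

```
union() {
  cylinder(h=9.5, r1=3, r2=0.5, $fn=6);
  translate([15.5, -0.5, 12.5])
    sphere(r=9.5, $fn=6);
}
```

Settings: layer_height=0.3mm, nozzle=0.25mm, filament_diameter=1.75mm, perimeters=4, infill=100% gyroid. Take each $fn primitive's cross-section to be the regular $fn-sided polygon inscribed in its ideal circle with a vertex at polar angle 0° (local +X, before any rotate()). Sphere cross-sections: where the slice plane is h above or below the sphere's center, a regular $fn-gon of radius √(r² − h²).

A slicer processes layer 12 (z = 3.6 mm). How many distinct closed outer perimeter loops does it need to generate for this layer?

2

At z = 3.6 mm: the cone (r1=3→r2=0.5) has section circumradius 2.053 here — a regular 6-gon; the sphere at (15.5, -0.5): section is a regular 6-gon, circumradius = √(r²−h²) = √(9.5²−8.9²) = 3.323; Merging all regions: the 2 present regions are separate (no shared area or edge), so areas and boundary lengths simply add and each stays a separate island — 2 connected regions. The result has 2 disconnected regions.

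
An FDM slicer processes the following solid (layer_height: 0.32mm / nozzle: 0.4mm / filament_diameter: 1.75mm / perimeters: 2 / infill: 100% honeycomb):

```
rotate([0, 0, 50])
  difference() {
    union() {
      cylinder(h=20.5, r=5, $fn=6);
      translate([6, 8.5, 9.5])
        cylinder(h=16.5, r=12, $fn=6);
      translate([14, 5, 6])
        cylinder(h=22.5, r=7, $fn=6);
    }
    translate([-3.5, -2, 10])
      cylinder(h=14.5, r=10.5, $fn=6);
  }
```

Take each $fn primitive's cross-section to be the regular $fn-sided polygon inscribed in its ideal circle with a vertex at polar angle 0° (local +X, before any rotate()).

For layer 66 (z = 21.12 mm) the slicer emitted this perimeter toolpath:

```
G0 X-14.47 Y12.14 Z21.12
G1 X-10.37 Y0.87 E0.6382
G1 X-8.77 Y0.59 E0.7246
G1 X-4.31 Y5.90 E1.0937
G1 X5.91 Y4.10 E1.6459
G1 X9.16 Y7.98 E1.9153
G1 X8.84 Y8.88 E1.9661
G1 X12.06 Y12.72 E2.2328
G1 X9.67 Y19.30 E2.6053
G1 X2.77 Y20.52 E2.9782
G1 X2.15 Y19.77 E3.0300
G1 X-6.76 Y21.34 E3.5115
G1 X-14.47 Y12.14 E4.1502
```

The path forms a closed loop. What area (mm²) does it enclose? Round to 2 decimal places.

355.22 mm²

Apply the shoelace formula to the sequence of (X, Y) vertices; enclosed area = 355.22 mm².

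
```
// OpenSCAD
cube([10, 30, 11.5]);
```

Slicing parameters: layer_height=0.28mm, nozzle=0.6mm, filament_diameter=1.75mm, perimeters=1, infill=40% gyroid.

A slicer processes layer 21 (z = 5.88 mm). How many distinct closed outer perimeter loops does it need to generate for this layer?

At z = 5.88 mm: the cube (footprint 10×30) is included at this height. The result has 1 disconnected region.

1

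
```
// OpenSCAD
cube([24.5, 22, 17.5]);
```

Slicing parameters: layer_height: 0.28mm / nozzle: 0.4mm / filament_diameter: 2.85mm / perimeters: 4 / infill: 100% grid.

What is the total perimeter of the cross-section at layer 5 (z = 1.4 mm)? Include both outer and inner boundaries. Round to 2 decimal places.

93.00 mm

At z = 1.4 mm: the 24.5×22 cube contributes its full rectangle (perimeter 93.00 mm). Overall, the cross-section is a single solid region. Total boundary length (outer) = 93.00 mm.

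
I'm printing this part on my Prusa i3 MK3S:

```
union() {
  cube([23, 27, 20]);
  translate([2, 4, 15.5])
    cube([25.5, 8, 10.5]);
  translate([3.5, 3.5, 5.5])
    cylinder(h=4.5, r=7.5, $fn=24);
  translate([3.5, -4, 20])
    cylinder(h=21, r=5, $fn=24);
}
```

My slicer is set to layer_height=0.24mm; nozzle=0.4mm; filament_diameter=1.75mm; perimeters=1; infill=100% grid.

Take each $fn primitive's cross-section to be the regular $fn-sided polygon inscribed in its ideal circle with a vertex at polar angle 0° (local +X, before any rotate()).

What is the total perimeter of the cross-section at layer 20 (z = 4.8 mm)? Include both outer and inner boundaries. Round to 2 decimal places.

100.00 mm

At z = 4.8 mm: the cube (footprint 23×27) is included at this height (perimeter 100.00 mm); the cube at (2, 4) is absent (z outside [15.5, 26]); the cylinder at (3.5, 3.5) is not intersected at this z (z outside [5.5, 10]); the cylinder at (3.5, -4) is absent (z outside [20, 41]); Merging all regions: only the 23×27 cube is present, so the union is just that shape — boundary = 100.00 mm. Overall, the cross-section is a single solid region. Total boundary length (outer) = 100.00 mm.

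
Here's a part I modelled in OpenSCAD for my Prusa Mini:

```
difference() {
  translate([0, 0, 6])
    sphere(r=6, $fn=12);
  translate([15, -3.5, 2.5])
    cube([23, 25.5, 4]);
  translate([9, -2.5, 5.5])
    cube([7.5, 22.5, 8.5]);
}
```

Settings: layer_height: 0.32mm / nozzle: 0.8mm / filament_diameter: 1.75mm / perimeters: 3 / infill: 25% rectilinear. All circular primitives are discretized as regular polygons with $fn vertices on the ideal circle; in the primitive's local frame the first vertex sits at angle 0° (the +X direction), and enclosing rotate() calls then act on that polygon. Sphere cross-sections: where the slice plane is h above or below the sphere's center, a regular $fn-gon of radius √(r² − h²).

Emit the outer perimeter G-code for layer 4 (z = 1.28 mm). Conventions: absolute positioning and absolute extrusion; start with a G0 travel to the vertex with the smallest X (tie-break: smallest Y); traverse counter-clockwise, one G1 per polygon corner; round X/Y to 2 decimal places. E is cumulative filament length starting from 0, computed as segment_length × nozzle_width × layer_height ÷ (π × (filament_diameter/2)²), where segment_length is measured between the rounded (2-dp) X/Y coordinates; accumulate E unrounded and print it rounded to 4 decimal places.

G0 X-3.70 Y0.00 Z1.28
G1 X-3.21 Y-1.85 E0.2037
G1 X-1.85 Y-3.21 E0.4084
G1 X0.00 Y-3.70 E0.6121
G1 X1.85 Y-3.21 E0.8158
G1 X3.21 Y-1.85 E1.0205
G1 X3.70 Y0.00 E1.2242
G1 X3.21 Y1.85 E1.4279
G1 X1.85 Y3.21 E1.6326
G1 X0.00 Y3.70 E1.8363
G1 X-1.85 Y3.21 E2.0399
G1 X-3.21 Y1.85 E2.2446
G1 X-3.70 Y0.00 E2.4483

At z = 1.28 mm: the sphere: section is a regular 12-gon, circumradius = √(r²−h²) = √(6²−4.72²) = 3.704; the cube at (15, -3.5) is not intersected at this z (z outside [2.5, 6.5]); the cube at (9, -2.5) is not intersected at this z (z outside [5.5, 14]); Subtracting the remaining from the first: none of the subtracted shapes is present at this height, so the r=6 sphere is unchanged — 1 connected region. The outline is a single polygon with 12 vertices. Extrusion per mm of travel: 0.8 × 0.32 / (π × 0.875²) = 0.106432. Accumulating E over each segment gives final E = 2.4483.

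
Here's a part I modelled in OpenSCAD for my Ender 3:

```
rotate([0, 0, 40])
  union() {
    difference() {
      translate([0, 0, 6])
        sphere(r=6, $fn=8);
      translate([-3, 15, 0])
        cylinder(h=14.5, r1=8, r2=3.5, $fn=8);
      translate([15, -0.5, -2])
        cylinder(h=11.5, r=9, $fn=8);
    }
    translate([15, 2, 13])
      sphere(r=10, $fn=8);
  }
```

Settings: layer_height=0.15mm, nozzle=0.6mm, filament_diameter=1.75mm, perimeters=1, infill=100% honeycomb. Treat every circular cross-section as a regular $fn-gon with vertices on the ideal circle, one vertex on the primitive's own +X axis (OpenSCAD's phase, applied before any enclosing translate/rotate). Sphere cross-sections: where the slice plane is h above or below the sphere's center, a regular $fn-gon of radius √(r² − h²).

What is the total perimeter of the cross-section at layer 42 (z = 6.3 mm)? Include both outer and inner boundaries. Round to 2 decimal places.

At z = 6.3 mm: the sphere: section is a regular 8-gon, circumradius = √(r²−h²) = √(6²−0.3²) = 5.992 (perimeter = 2·8·5.992·sin(180°/8) = 36.69 mm); the cone at (-3, 15) contributes a regular 8-gon of circumradius 6.045 (interpolated between r1=8 and r2=3.5 at t=0.434) (perimeter = 2·8·6.045·sin(180°/8) = 37.01 mm); the cylinder at (15, -0.5): section is a regular 8-gon, circumradius r=9 (perimeter = 2·8·9.000·sin(180°/8) = 55.11 mm); Subtracting the remaining from the first: starting from the r=6 sphere, the cone at (-3, 15) misses the remaining region (no effect); the r=9 cylinder at (15, -0.5) misses the remaining region (no effect) — boundary = 36.69 mm; the sphere at (15, 2): section is a regular 8-gon, circumradius = √(r²−h²) = √(10²−6.7²) = 7.424 (perimeter = 2·8·7.424·sin(180°/8) = 45.45 mm); Merging all regions: the 2 present regions are separate (no shared area or edge), so areas and boundary lengths simply add and each stays a separate island — boundary = 82.15 mm; (rotated 40° about Z; rotation is an isometry so areas/perimeters/island counts are preserved). Overall, the cross-section has 2 separate islands. Total boundary length (outer) = 82.15 mm.

82.15 mm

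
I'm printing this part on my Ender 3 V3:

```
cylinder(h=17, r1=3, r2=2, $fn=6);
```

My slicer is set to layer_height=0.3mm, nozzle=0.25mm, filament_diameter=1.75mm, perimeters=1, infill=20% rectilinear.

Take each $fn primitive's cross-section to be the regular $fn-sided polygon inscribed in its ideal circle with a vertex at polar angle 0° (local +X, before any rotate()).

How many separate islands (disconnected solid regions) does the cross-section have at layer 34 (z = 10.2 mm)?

1

At z = 10.2 mm: the cone (r1=3→r2=2) has section circumradius 2.400 here — a regular 6-gon. Overall, the cross-section is a single solid region. Island count = 1.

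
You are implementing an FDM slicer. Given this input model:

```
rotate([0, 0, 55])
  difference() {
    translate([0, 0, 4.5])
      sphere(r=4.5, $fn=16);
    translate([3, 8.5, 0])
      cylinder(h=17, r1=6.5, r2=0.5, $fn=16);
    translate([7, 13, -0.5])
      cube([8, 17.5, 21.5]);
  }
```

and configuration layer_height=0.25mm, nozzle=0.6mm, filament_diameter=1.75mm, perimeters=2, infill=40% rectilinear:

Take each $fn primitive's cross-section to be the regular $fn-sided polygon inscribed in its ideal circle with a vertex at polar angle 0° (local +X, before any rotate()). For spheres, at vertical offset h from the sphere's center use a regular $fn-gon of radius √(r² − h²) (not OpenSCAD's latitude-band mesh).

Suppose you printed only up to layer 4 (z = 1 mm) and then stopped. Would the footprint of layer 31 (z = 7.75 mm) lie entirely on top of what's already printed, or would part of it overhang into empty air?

part overhangs

Compare the two slices. At z = 1: the r=4.5 sphere contributes a regular 16-gon of circumradius √(4.5²−3.5²) = 2.828 (area = (16/2)·2.828²·sin(360°/16) = 24.49 mm²); the cone at (3, 8.5): at t=0.059 of its height the radius interpolates to r₁+(r₂−r₁)t = 6.147, giving a regular 16-gon of that circumradius (area = (16/2)·6.147²·sin(360°/16) = 115.68 mm²); the cube at (7, 13) (footprint 8×17.5) is included at this height (area 140.00 mm²); Taking the first minus the rest: starting from the r=4.5 sphere (24.49 mm²), the cone at (3, 8.5) misses the remaining region (no effect); the 8×17.5 cube at (7, 13) misses the remaining region (no effect) — area = 24.49 mm²; (whole slice rotated 55° about Z — lengths, areas and connectivity unchanged). At z = 7.75: the r=4.5 sphere contributes a regular 16-gon of circumradius √(4.5²−3.25²) = 3.112 (area = (16/2)·3.112²·sin(360°/16) = 29.66 mm²); the cone at (3, 8.5): at t=0.456 of its height the radius interpolates to r₁+(r₂−r₁)t = 3.765, giving a regular 16-gon of that circumradius (area = (16/2)·3.765²·sin(360°/16) = 43.39 mm²); the 8×17.5 cube at (7, 13) contributes its full rectangle (area 140.00 mm²); After the difference (first − rest): starting from the r=4.5 sphere (29.66 mm²), the cone at (3, 8.5) misses the remaining region (no effect); the 8×17.5 cube at (7, 13) misses the remaining region (no effect) — area = 29.66 mm²; (rotated 55° about Z; rotation is an isometry so areas/perimeters/island counts are preserved). Checking containment: at z = 7.75 the cross-section extends beyond the z = 1 cross-section by about 5.17 mm².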